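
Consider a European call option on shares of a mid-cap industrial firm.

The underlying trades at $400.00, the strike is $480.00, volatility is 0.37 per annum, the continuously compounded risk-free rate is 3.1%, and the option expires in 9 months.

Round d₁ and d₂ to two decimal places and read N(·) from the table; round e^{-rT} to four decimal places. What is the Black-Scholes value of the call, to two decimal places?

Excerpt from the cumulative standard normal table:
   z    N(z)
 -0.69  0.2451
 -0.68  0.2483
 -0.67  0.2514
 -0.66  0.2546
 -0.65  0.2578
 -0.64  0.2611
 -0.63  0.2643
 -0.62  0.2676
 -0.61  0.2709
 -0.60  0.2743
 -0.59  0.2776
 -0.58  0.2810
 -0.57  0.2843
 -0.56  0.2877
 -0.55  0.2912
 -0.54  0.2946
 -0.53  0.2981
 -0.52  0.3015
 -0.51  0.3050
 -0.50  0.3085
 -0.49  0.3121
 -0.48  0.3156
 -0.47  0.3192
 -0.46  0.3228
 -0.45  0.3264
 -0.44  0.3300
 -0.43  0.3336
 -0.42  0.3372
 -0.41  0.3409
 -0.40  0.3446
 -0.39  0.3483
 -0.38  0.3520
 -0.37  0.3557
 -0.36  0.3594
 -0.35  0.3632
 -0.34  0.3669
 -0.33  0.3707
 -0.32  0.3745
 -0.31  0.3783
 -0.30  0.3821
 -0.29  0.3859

$27.36

σ√T = 0.37·√0.75 = 0.3204
d₁ = [ln(400/480) + (0.031 + 0.37²/2)·0.75] / 0.3204 = [-0.1823 + 0.0746] / 0.3204 = -0.3362 ⇒ -0.34
d₂ = d₁ − σ√T = -0.3362 − 0.3204 = -0.6566 ⇒ -0.66
exp(−rT) = exp(−0.031·0.75) = 0.9770
N(d₁) = N(-0.34) = 0.3669;  N(d₂) = N(-0.66) = 0.2546
C = 400·0.3669 − 480·0.9770·0.2546 = 146.7600 − 119.3972 = 27.3628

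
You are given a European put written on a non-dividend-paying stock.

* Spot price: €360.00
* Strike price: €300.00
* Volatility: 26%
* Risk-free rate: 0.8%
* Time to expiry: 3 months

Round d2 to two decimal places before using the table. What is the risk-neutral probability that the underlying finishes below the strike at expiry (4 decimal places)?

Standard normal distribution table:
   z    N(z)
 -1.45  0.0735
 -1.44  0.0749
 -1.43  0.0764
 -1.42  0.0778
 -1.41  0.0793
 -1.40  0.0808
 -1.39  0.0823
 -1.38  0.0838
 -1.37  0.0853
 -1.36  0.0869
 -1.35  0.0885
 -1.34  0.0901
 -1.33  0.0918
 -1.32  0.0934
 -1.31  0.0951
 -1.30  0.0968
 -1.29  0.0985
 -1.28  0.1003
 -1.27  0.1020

T = 0.25;  σ√T = 0.1300
d₁ = [ln(360/300) + (0.008 + 0.26²/2)·0.25] / 0.1300 = [0.1823 + 0.0105] / 0.1300 = 1.4829 which rounds to 1.48
d₂ = d₁ − σ√T = 1.4829 − 0.1300 = 1.3529 which rounds to 1.35
Pr(exercise) under Q = N(−d₂) = N(-1.35) = 0.0885

0.0885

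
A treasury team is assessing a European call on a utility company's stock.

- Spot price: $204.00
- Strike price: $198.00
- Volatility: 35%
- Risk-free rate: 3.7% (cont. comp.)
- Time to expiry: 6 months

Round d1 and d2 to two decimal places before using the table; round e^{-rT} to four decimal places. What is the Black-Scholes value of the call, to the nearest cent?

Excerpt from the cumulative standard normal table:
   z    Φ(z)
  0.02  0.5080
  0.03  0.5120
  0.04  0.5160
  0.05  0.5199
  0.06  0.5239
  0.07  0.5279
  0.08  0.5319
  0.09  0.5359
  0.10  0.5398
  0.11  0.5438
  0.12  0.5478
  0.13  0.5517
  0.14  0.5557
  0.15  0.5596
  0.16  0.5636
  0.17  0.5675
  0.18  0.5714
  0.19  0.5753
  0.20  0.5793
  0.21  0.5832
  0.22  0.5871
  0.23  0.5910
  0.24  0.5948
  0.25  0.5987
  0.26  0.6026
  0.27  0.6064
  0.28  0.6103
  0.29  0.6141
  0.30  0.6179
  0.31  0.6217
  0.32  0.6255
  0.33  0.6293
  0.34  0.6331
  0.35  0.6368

σ√T = 0.35 × 0.7071 = 0.2475
d₁ = [ln(204/198) + (0.037 + ½·0.35²)·0.5] / (σ√T) = (0.0299 + 0.0491) / 0.2475 = 0.3191 ⇒ 0.32
d₂ = 0.3191 − 0.2475 = 0.0716 ⇒ 0.07
exp(−rT) = exp(−0.037·0.5) = 0.9817
N(d₁) = N(0.32) = 0.6255;  N(d₂) = N(0.07) = 0.5279
C = 204·0.6255 − 198·0.9817·0.5279 = 127.6020 − 102.6114 = 24.9906

$24.99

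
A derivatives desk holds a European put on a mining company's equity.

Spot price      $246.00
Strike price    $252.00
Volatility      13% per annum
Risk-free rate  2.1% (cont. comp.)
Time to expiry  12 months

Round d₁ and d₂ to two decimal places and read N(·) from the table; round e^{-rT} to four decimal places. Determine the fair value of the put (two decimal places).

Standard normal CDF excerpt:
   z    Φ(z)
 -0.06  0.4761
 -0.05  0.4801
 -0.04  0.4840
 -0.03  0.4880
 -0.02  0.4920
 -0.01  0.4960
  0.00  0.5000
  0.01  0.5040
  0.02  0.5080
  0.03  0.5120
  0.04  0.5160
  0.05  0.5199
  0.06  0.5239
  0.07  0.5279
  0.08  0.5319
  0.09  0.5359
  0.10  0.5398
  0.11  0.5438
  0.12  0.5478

σ√T = 0.13·√1 = 0.1300
d₁ = [ln(246/252) + (0.021 + ½·0.13²)·1] / (σ√T) = (-0.0241 + 0.0295) / 0.1300 = 0.0412 ⇒ 0.04
d₂ = 0.0412 − 0.1300 = -0.0888 ⇒ -0.09
exp(−rT) = exp(−0.021·1) = 0.9792
P = 252·0.9792·N(0.09) − 246·N(-0.04) = 252·0.9792·0.5359 − 246·0.4840 = 132.2378 − 119.0640 = 13.1738

$13.17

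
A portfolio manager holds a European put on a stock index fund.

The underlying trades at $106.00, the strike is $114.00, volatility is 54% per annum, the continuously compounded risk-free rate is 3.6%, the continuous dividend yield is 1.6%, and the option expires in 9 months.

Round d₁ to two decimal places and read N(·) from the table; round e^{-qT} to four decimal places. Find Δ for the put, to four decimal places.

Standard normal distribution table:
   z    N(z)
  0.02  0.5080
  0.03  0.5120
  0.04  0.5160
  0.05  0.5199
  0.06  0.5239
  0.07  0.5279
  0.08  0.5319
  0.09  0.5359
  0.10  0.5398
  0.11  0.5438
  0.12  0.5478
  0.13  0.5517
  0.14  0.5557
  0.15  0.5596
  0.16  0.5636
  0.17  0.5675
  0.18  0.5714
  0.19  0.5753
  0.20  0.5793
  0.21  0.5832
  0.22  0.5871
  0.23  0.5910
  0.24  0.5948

T = 0.75;  σ√T = 0.4677
d₁ = [ln(106/114) + (0.036 − 0.016 + 0.54²/2)·0.75] / 0.4677 = [-0.0728 + 0.1244] / 0.4677 = 0.1103 which rounds to 0.11
N(d₁) = N(0.11) = 0.5438
Δ_put = e^(−qT)·(N(d₁) − 1) = 0.9881·(0.5438 − 1) = -0.4508

-0.4508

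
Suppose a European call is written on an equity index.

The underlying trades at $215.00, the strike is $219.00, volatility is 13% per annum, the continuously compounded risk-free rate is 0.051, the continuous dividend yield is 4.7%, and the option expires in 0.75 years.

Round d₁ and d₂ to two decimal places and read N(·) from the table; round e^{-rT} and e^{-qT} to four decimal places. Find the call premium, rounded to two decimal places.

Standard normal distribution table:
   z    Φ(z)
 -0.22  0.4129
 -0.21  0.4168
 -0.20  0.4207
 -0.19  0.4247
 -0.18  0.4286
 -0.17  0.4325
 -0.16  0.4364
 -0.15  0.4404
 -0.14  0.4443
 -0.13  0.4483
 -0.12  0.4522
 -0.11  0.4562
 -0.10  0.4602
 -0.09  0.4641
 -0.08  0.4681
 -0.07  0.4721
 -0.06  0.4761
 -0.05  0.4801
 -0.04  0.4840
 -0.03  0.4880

T = 0.75;  σ√T = 0.1126
d₁ = [ln(215/219) + (0.051 − 0.047 + ½·0.13²)·0.75] / (σ√T) = (-0.0184 + 0.0093) / 0.1126 = -0.0808 → -0.08
d₂ = -0.0808 − 0.1126 = -0.1934 → -0.19
exp(−qT) = exp(−0.047·0.75) = 0.9654;  exp(−rT) = exp(−0.051·0.75) = 0.9625
N(d₁) = N(-0.08) = 0.4681;  N(d₂) = N(-0.19) = 0.4247
C = 215·0.9654·0.4681 − 219·0.9625·0.4247 = 97.1593 − 89.5215 = 7.6379

$7.64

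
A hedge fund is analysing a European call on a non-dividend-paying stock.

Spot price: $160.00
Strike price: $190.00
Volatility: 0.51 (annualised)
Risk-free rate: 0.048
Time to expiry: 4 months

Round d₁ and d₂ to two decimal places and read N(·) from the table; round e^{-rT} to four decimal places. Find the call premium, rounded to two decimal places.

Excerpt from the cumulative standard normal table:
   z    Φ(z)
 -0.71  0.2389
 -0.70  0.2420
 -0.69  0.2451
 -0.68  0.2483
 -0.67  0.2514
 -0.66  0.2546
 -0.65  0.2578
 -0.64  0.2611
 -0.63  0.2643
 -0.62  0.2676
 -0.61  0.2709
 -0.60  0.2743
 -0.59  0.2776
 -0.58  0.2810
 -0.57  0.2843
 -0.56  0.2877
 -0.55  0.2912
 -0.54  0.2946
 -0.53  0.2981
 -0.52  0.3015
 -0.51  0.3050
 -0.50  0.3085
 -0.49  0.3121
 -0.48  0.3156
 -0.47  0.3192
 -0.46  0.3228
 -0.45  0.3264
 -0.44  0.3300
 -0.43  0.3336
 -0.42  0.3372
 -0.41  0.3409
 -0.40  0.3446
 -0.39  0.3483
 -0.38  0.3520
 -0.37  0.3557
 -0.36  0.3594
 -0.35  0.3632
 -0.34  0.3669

σ√T = 0.51·√0.3333 = 0.2944
ln(S/K) + (r + σ²/2)T = ln(160/190) + (0.048 + 0.51²/2)·0.3333 = -0.1719 + 0.0593 = -0.1125
d₁ = -0.1125 / 0.2944 = -0.3821 ≈ -0.38
d₂ = d₁ − σ√T = -0.3821 − 0.2944 = -0.6765 ≈ -0.68
e^(−rT) = e^(−0.048·0.3333) = 0.9841
N(d₁) = N(-0.38) = 0.3520;  N(d₂) = N(-0.68) = 0.2483
C = 160·0.3520 − 190·0.9841·0.2483 = 56.3200 − 46.4269 = 9.8931

$9.89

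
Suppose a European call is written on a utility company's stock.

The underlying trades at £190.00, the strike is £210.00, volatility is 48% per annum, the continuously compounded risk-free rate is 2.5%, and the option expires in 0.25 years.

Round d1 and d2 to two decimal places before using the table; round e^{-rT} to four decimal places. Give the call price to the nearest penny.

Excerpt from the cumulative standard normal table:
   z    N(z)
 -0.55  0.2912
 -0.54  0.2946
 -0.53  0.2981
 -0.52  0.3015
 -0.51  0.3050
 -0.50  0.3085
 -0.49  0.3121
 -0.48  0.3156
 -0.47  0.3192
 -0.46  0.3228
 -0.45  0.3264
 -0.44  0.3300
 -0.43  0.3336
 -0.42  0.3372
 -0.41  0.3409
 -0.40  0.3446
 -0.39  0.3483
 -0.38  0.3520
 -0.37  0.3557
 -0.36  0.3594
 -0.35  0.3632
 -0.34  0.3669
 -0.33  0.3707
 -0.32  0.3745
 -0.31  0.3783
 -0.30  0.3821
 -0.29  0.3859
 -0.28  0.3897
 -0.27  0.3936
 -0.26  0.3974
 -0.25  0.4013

£11.13

T = 0.25;  σ√T = 0.2400
ln(S/K) + (r + σ²/2)T = ln(190/210) + (0.025 + 0.48²/2)·0.25 = -0.1001 + 0.0350 = -0.0650
d₁ = -0.0650 / 0.2400 = -0.2710 which rounds to -0.27
d₂ = d₁ − σ√T = -0.2710 − 0.2400 = -0.5110 which rounds to -0.51
exp(−rT) = exp(−0.025·0.25) = 0.9938
N(d₁) = N(-0.27) = 0.3936;  N(d₂) = N(-0.51) = 0.3050
C = 190·0.3936 − 210·0.9938·0.3050 = 74.7840 − 63.6529 = 11.1311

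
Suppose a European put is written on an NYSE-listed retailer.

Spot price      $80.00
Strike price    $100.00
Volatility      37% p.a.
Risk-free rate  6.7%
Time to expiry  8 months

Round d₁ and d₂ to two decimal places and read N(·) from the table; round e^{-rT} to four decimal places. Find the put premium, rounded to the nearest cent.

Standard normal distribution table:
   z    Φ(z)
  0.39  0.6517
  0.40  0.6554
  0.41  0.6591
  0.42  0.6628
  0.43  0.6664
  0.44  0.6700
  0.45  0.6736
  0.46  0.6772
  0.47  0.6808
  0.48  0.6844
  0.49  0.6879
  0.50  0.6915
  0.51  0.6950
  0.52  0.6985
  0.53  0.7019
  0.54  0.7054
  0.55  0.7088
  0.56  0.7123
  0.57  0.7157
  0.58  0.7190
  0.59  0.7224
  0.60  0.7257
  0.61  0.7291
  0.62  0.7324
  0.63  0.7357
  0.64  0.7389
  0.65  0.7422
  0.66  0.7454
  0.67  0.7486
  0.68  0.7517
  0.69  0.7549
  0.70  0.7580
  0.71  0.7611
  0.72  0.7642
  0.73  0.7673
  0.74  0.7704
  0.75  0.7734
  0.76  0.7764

σ√T = 0.37·√0.6667 = 0.3021
ln(S/K) + (r + σ²/2)T = ln(80/100) + (0.067 + 0.37²/2)·0.6667 = -0.2231 + 0.0903 = -0.1328
d₁ = -0.1328 / 0.3021 = -0.4397 ⇒ -0.44
d₂ = d₁ − σ√T = -0.4397 − 0.3021 = -0.7418 ⇒ -0.74
exp(−rT) = exp(−0.067·0.6667) = 0.9563
N(−d₂) = N(0.74) = 0.7704;  N(−d₁) = N(0.44) = 0.6700
P = 100·0.9563·0.7704 − 80·0.6700 = 73.6734 − 53.6000 = 20.0734

$20.07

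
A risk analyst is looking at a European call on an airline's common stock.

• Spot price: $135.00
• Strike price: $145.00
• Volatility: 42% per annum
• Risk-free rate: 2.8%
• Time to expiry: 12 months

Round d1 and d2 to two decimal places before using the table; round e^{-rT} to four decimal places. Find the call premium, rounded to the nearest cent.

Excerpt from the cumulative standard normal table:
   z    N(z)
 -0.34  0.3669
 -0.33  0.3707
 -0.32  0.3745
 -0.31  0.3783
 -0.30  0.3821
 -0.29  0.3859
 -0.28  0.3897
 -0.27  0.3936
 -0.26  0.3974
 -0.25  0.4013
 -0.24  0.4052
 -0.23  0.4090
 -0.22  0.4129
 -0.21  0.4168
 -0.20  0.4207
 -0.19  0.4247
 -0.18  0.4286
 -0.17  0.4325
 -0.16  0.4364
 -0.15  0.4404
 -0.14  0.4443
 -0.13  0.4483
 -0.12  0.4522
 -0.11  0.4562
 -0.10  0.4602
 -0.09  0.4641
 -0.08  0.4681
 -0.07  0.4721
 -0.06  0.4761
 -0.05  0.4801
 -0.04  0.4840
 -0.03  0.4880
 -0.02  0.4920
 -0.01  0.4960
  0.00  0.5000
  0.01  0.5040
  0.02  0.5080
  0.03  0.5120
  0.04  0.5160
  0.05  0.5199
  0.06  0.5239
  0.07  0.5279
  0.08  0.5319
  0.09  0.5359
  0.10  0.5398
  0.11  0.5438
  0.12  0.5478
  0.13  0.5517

$20.07

σ√T = 0.42 × 1.0000 = 0.4200
ln(S/K) + (r + σ²/2)T = ln(135/145) + (0.028 + 0.42²/2)·1 = -0.0715 + 0.1162 = 0.0447
d₁ = 0.0447 / 0.4200 = 0.1065 ⇒ 0.11
d₂ = d₁ − σ√T = 0.1065 − 0.4200 = -0.3135 ⇒ -0.31
exp(−rT) = exp(−0.028·1) = 0.9724
N(d₁) = N(0.11) = 0.5438;  N(d₂) = N(-0.31) = 0.3783
C = 135·0.5438 − 145·0.9724·0.3783 = 73.4130 − 53.3395 = 20.0735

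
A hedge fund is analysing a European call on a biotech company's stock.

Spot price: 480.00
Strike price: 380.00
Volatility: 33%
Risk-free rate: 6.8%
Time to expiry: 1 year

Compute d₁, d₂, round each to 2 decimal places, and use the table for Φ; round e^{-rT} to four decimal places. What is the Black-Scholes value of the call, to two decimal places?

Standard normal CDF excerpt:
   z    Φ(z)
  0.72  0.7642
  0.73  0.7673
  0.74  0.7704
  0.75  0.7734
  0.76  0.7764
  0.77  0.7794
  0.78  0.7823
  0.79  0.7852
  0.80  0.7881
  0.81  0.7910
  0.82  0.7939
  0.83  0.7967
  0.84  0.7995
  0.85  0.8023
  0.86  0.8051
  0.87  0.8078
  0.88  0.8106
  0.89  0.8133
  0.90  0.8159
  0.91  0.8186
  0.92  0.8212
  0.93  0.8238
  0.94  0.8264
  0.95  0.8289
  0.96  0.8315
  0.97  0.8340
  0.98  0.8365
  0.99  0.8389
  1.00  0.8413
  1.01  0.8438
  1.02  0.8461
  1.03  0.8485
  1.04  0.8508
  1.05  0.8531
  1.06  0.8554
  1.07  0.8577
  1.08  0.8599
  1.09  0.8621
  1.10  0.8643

T = 1;  σ√T = 0.3300
d₁ = [ln(480/380) + (0.068 + 0.33²/2)·1] / 0.3300 = [0.2336 + 0.1225] / 0.3300 = 1.0790 ≈ 1.08
d₂ = d₁ − σ√T = 1.0790 − 0.3300 = 0.7490 ≈ 0.75
exp(−rT) = exp(−0.068·1) = 0.9343
N(d₁) = N(1.08) = 0.8599;  N(d₂) = N(0.75) = 0.7734
C = 480·0.8599 − 380·0.9343·0.7734 = 412.7520 − 274.5833 = 138.1687

138.17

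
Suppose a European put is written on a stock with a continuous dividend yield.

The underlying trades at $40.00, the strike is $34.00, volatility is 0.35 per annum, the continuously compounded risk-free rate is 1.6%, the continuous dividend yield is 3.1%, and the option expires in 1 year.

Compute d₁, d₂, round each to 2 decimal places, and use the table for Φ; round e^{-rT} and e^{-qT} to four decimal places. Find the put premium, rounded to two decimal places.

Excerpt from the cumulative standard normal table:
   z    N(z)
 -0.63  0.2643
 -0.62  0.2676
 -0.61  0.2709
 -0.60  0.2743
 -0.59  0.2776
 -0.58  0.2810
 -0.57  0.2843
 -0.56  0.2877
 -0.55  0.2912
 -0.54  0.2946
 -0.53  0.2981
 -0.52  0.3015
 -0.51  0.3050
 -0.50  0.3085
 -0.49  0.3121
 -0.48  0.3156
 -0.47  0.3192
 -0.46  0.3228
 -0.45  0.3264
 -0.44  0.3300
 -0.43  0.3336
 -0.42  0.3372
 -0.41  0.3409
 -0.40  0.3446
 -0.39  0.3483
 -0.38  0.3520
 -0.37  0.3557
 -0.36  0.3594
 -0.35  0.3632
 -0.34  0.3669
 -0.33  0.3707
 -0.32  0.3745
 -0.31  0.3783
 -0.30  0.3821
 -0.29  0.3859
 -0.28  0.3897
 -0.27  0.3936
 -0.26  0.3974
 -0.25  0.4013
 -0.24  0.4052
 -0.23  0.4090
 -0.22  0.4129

T = 1;  σ√T = 0.3500
d₁ = [ln(40/34) + (0.016 − 0.031 + ½·0.35²)·1] / (σ√T) = (0.1625 + 0.0462) / 0.3500 = 0.5965 ⇒ 0.60
d₂ = 0.5965 − 0.3500 = 0.2465 ⇒ 0.25
exp(−qT) = exp(−0.031·1) = 0.9695;  exp(−rT) = exp(−0.016·1) = 0.9841
N(−d₂) = N(-0.25) = 0.4013;  N(−d₁) = N(-0.60) = 0.2743
P = 34·0.9841·0.4013 − 40·0.9695·0.2743 = 13.4273 − 10.6374 = 2.7899

$2.79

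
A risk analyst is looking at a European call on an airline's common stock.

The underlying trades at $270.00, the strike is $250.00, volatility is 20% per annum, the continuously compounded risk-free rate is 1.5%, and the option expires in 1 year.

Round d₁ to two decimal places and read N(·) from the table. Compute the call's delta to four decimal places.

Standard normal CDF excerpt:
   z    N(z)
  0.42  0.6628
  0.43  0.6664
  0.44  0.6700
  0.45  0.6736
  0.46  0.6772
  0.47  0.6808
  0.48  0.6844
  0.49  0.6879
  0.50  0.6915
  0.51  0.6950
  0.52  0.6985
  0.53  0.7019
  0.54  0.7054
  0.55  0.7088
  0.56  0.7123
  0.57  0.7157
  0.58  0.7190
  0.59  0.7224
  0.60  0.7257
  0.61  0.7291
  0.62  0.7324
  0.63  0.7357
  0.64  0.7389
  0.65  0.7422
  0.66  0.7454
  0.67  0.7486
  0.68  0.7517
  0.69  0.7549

0.7123

σ√T = 0.2 × 1.0000 = 0.2000
d₁ = [ln(270/250) + (0.015 + ½·0.2²)·1] / (σ√T) = (0.0770 + 0.0350) / 0.2000 = 0.5598 which rounds to 0.56
N(d₁) = N(0.56) = 0.7123
Δ_call = N(d₁) = 0.7123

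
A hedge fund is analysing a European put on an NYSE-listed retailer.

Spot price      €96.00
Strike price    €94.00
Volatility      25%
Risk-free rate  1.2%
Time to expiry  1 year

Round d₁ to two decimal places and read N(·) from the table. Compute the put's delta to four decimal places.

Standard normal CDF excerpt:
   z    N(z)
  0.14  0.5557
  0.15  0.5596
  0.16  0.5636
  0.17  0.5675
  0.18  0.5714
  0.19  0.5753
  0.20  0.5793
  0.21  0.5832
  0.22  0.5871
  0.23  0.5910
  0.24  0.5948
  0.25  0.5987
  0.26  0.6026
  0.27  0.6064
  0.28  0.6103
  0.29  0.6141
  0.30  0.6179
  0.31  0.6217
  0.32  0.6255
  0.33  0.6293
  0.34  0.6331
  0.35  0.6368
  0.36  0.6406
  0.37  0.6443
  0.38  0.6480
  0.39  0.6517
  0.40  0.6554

σ√T = 0.25·√1 = 0.2500
ln(S/K) + (r + σ²/2)T = ln(96/94) + (0.012 + 0.25²/2)·1 = 0.0211 + 0.0432 = 0.0643
d₁ = 0.0643 / 0.2500 = 0.2572 ≈ 0.26
N(d₁) = N(0.26) = 0.6026
Δ_put = N(d₁) − 1 = 0.6026 − 1 = -0.3974

-0.3974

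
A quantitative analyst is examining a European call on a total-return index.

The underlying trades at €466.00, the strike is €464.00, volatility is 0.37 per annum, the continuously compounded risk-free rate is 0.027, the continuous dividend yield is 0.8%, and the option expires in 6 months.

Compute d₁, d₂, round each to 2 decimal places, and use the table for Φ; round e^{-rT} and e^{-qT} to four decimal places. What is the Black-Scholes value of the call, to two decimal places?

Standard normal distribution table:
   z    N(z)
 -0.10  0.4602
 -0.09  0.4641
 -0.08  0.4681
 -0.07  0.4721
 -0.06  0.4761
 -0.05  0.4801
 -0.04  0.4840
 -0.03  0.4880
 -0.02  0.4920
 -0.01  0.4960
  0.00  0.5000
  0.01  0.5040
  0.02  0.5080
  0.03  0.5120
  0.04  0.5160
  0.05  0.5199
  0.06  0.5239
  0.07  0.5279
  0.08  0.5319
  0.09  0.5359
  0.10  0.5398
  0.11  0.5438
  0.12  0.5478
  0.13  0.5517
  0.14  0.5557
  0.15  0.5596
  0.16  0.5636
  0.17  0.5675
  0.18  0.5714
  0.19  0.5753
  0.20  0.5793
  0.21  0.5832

σ√T = 0.37·√0.5 = 0.2616
d₁ = [ln(466/464) + (0.027 − 0.008 + 0.37²/2)·0.5] / 0.2616 = [0.0043 + 0.0437] / 0.2616 = 0.1836 ≈ 0.18
d₂ = d₁ − σ√T = 0.1836 − 0.2616 = -0.0781 ≈ -0.08
exp(−qT) = exp(−0.008·0.5) = 0.9960;  exp(−rT) = exp(−0.027·0.5) = 0.9866
N(d₁) = N(0.18) = 0.5714;  N(d₂) = N(-0.08) = 0.4681
C = 466·0.9960·0.5714 − 464·0.9866·0.4681 = 265.2073 − 214.2879 = 50.9194

€50.92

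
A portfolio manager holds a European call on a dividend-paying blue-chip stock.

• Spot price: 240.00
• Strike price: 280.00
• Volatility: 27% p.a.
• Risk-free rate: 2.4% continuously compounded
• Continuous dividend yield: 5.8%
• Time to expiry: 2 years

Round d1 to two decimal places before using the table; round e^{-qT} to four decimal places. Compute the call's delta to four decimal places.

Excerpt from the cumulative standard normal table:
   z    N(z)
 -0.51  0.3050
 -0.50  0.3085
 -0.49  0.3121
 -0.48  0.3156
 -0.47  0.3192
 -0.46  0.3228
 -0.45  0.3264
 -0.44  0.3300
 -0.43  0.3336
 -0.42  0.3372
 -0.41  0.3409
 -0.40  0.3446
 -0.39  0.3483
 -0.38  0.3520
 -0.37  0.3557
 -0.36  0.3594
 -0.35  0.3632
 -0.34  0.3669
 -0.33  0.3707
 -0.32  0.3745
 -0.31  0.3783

σ√T = 0.27·√2 = 0.3818
d₁ = [ln(240/280) + (0.024 − 0.058 + ½·0.27²)·2] / (σ√T) = (-0.1542 + 0.0049) / 0.3818 = -0.3909 which rounds to -0.39
N(d₁) = N(-0.39) = 0.3483
Δ_call = exp(−qT)·N(d₁) = 0.8905·0.3483 = 0.3102

0.3102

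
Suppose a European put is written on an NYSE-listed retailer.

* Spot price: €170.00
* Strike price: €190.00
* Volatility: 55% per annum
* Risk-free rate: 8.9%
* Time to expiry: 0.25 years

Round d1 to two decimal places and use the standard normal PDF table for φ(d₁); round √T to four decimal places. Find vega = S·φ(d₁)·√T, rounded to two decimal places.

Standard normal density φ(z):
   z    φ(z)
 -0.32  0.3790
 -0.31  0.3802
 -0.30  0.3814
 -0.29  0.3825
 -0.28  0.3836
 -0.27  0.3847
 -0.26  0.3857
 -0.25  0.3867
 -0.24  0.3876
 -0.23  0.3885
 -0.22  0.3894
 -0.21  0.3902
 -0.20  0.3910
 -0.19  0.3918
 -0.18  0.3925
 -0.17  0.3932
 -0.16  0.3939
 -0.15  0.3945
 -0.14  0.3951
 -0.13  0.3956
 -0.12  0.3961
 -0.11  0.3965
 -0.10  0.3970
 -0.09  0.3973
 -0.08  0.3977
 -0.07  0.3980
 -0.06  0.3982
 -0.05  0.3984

33.30

σ√T = 0.55 × 0.5000 = 0.2750
d₁ = [ln(170/190) + (0.089 + 0.55²/2)·0.25] / 0.2750 = [-0.1112 + 0.0601] / 0.2750 = -0.1860 ⇒ -0.19
√T = √0.25 = 0.5000
φ(d₁) = φ(-0.19) = 0.3918
vega = S·φ(d₁)·√T = 170·0.3918·0.5000 = 33.3030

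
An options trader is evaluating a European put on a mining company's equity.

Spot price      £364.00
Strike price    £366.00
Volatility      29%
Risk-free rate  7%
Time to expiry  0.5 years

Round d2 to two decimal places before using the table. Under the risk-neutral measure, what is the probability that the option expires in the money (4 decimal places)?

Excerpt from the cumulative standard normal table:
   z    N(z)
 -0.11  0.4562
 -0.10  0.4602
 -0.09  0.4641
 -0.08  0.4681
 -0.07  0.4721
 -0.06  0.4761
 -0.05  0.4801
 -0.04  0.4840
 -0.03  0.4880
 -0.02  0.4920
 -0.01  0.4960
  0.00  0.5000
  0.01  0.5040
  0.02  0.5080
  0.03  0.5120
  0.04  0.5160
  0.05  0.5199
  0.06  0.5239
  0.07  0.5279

0.4840

σ√T = 0.29·√0.5 = 0.2051
d₁ = [ln(364/366) + (0.07 + 0.29²/2)·0.5] / 0.2051 = [-0.0055 + 0.0560] / 0.2051 = 0.2465 which rounds to 0.25
d₂ = d₁ − σ√T = 0.2465 − 0.2051 = 0.0414 which rounds to 0.04
Risk-neutral Pr[S_T < K] = N(−d₂) = N(-0.04) = 0.4840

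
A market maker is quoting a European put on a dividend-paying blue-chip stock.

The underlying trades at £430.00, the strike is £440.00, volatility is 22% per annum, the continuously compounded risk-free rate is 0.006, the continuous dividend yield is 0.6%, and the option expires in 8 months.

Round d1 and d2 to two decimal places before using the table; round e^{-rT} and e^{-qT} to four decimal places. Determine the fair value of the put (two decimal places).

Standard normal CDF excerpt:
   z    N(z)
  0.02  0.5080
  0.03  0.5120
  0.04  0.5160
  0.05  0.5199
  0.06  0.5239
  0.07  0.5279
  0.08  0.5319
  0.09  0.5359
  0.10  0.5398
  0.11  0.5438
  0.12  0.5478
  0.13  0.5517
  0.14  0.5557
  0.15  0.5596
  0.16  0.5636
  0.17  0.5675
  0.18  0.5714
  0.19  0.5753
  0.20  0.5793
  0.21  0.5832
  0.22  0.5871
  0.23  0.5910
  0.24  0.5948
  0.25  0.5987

£36.30

σ√T = 0.22·√0.6667 = 0.1796
d₁ = [ln(430/440) + (0.006 − 0.006 + ½·0.22²)·0.6667] / (σ√T) = (-0.0230 + 0.0161) / 0.1796 = -0.0382 → -0.04
d₂ = -0.0382 − 0.1796 = -0.2178 → -0.22
exp(−qT) = exp(−0.006·0.6667) = 0.9960;  exp(−rT) = exp(−0.006·0.6667) = 0.9960
N(−d₂) = N(0.22) = 0.5871;  N(−d₁) = N(0.04) = 0.5160
P = 440·0.9960·0.5871 − 430·0.9960·0.5160 = 257.2907 − 220.9925 = 36.2982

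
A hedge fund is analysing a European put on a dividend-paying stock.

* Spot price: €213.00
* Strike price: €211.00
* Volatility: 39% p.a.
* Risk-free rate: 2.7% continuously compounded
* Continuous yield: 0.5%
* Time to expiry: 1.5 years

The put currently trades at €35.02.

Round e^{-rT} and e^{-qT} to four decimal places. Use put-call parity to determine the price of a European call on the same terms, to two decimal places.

€43.80

exp(−qT) = exp(−0.005·1.5) = 0.9925;  exp(−rT) = exp(−0.027·1.5) = 0.9603
Put-call parity: C − P = S·e^(−qT) − K·e^(−rT) = 213·0.9925 − 211·0.9603 = 211.4025 − 202.6233 = 8.7792
C = P + (C − P) = 35.02 + (8.7792) = 43.7992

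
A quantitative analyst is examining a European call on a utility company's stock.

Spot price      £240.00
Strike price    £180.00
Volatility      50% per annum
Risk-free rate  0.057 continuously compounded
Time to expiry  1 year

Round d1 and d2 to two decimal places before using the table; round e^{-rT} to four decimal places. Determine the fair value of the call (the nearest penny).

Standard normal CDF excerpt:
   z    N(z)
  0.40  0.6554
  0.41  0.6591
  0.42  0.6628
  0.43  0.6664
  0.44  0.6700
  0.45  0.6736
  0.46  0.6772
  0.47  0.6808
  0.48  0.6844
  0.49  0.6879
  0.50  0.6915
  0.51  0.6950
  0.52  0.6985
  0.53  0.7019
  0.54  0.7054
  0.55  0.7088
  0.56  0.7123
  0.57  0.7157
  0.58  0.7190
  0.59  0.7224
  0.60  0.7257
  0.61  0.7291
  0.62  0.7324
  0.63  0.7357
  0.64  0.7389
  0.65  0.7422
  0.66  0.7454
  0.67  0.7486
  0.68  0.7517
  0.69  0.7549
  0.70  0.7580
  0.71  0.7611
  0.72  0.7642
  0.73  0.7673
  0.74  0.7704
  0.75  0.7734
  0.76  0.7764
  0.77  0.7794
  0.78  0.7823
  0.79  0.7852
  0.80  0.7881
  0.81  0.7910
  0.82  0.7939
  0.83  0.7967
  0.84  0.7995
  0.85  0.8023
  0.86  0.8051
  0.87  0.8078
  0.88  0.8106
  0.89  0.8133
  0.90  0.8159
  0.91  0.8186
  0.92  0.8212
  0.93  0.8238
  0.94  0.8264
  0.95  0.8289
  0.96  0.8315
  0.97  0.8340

T = 1;  σ√T = 0.5000
d₁ = [ln(240/180) + (0.057 + 0.5²/2)·1] / 0.5000 = [0.2877 + 0.1820] / 0.5000 = 0.9394 ⇒ 0.94
d₂ = d₁ − σ√T = 0.9394 − 0.5000 = 0.4394 ⇒ 0.44
exp(−rT) = exp(−0.057·1) = 0.9446
N(d₁) = N(0.94) = 0.8264;  N(d₂) = N(0.44) = 0.6700
C = 240·0.8264 − 180·0.9446·0.6700 = 198.3360 − 113.9188 = 84.4172

£84.42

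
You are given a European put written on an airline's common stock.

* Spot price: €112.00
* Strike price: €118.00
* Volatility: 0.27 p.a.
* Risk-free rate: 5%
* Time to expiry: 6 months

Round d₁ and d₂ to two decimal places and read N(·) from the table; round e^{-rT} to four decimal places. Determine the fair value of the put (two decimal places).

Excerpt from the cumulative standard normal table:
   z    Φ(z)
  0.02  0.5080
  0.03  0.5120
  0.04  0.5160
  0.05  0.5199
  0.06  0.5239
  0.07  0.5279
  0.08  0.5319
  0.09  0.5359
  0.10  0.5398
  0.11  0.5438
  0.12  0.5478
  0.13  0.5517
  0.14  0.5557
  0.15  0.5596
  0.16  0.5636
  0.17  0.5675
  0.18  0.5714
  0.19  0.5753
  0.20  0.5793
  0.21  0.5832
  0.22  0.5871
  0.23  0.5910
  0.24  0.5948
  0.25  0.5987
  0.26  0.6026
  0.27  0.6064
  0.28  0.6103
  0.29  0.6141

€10.22

T = 0.5;  σ√T = 0.1909
d₁ = [ln(112/118) + (0.05 + 0.27²/2)·0.5] / 0.1909 = [-0.0522 + 0.0432] / 0.1909 = -0.0469 → -0.05
d₂ = d₁ − σ√T = -0.0469 − 0.1909 = -0.2379 → -0.24
e^(−rT) = e^(−0.05·0.5) = 0.9753
N(−d₂) = N(0.24) = 0.5948;  N(−d₁) = N(0.05) = 0.5199
P = 118·0.9753·0.5948 − 112·0.5199 = 68.4528 − 58.2288 = 10.2240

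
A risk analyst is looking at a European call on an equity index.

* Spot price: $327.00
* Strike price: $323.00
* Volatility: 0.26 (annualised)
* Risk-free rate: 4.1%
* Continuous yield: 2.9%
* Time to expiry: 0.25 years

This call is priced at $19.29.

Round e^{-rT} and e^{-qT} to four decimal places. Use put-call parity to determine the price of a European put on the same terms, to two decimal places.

$14.35

exp(−qT) = exp(−0.029·0.25) = 0.9928;  exp(−rT) = exp(−0.041·0.25) = 0.9898
Put-call parity: C − P = S·e^(−qT) − K·e^(−rT) = 327·0.9928 − 323·0.9898 = 324.6456 − 319.7054 = 4.9402
P = C − (C − P) = 19.29 − (4.9402) = 14.3498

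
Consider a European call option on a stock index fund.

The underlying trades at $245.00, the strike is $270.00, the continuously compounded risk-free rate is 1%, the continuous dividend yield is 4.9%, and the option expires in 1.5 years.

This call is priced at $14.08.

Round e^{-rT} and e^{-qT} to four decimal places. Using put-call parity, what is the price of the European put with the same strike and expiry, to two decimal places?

exp(−qT) = exp(−0.049·1.5) = 0.9291;  exp(−rT) = exp(−0.01·1.5) = 0.9851
Put-call parity: C − P = S·e^(−qT) − K·e^(−rT) = 245·0.9291 − 270·0.9851 = 227.6295 − 265.9770 = -38.3475
P = C − (C − P) = 14.08 − (-38.3475) = 52.4275

$52.43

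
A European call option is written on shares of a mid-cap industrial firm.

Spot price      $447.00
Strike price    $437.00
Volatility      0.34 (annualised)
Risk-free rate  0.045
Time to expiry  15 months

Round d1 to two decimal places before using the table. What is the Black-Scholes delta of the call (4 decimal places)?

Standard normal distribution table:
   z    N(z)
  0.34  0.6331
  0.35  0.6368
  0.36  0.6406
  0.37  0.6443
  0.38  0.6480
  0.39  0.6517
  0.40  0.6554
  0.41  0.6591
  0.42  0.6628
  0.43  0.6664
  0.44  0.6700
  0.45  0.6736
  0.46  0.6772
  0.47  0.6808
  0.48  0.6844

0.6554

T = 1.25;  σ√T = 0.3801
d₁ = [ln(447/437) + (0.045 + 0.34²/2)·1.25] / 0.3801 = [0.0226 + 0.1285] / 0.3801 = 0.3976 → 0.40
N(d₁) = N(0.40) = 0.6554
Δ_call = N(d₁) = 0.6554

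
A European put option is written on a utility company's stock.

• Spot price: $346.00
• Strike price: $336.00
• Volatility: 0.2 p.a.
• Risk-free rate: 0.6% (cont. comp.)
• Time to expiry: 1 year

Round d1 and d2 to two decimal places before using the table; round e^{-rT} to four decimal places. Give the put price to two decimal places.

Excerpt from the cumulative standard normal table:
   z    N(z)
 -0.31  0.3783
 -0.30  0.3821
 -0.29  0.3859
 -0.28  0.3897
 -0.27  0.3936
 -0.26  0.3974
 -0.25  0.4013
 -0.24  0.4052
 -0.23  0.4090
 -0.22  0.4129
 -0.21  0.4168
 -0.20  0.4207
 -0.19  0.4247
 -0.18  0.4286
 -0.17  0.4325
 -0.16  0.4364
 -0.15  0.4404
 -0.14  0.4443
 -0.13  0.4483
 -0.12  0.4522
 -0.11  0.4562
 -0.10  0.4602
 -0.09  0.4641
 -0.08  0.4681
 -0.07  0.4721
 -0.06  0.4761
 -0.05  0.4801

σ√T = 0.2·√1 = 0.2000
d₁ = [ln(346/336) + (0.006 + ½·0.2²)·1] / (σ√T) = (0.0293 + 0.0260) / 0.2000 = 0.2766 ⇒ 0.28
d₂ = 0.2766 − 0.2000 = 0.0766 ⇒ 0.08
e^(−rT) = e^(−0.006·1) = 0.9940
N(−d₂) = N(-0.08) = 0.4681;  N(−d₁) = N(-0.28) = 0.3897
P = 336·0.9940·0.4681 − 346·0.3897 = 156.3379 − 134.8362 = 21.5017

$21.50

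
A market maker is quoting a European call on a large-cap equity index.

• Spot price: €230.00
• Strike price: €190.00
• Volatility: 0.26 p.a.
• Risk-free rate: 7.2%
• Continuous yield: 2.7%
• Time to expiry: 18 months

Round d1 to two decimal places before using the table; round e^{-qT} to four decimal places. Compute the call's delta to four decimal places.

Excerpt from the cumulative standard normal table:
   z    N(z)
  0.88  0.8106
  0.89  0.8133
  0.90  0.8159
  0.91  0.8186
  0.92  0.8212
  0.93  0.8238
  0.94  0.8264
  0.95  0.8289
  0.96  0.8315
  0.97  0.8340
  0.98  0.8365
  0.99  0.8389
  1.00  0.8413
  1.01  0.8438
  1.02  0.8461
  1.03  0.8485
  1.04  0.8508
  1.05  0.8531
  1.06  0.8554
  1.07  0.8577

0.8009

T = 1.5;  σ√T = 0.3184
d₁ = [ln(230/190) + (0.072 − 0.027 + ½·0.26²)·1.5] / (σ√T) = (0.1911 + 0.1182) / 0.3184 = 0.9712 → 0.97
N(d₁) = N(0.97) = 0.8340
Δ_call = exp(−qT)·N(d₁) = 0.9603·0.8340 = 0.8009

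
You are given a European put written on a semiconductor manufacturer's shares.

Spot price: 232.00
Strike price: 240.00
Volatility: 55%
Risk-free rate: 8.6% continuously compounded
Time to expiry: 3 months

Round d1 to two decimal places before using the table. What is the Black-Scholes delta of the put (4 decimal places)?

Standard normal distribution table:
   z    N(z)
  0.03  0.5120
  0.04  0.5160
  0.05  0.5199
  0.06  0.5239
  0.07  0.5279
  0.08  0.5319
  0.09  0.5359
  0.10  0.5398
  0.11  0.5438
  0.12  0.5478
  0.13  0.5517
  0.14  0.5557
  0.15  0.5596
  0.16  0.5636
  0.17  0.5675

σ√T = 0.55 × 0.5000 = 0.2750
d₁ = [ln(232/240) + (0.086 + ½·0.55²)·0.25] / (σ√T) = (-0.0339 + 0.0593) / 0.2750 = 0.0924 ⇒ 0.09
N(d₁) = N(0.09) = 0.5359
Δ_put = N(d₁) − 1 = 0.5359 − 1 = -0.4641

-0.4641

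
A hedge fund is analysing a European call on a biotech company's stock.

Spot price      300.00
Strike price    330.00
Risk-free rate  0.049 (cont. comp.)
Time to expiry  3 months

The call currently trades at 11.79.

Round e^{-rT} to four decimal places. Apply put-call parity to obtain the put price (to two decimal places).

e^(−rT) = e^(−0.049·0.25) = 0.9878
Put-call parity: C − P = S − K·e^(−rT) = 300 − 330·0.9878 = 300 − 325.9740 = -25.9740
P = C − (C − P) = 11.79 − (-25.9740) = 37.7640

37.76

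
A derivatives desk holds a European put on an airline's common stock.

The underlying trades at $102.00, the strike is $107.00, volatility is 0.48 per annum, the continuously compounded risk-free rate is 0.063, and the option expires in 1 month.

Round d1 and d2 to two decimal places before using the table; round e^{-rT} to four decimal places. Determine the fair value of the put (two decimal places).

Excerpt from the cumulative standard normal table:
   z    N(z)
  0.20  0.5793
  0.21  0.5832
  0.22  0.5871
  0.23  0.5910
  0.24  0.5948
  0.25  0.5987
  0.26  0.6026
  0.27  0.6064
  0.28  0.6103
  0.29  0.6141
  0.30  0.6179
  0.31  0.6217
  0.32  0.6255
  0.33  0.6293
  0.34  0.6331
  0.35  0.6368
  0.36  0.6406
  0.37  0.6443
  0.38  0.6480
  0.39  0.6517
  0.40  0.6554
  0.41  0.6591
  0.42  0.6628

T = 0.08333;  σ√T = 0.1386
d₁ = [ln(102/107) + (0.063 + ½·0.48²)·0.08333] / (σ√T) = (-0.0479 + 0.0148) / 0.1386 = -0.2382 → -0.24
d₂ = -0.2382 − 0.1386 = -0.3768 → -0.38
e^(−rT) = e^(−0.063·0.08333) = 0.9948
N(−d₂) = N(0.38) = 0.6480;  N(−d₁) = N(0.24) = 0.5948
P = 107·0.9948·0.6480 − 102·0.5948 = 68.9755 − 60.6696 = 8.3059

$8.31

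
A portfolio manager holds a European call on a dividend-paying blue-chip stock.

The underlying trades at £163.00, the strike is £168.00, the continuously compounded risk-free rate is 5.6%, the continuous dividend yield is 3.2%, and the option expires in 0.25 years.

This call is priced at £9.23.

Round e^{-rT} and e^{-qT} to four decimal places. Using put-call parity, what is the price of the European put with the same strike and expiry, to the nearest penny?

exp(−qT) = exp(−0.032·0.25) = 0.9920;  exp(−rT) = exp(−0.056·0.25) = 0.9861
Put-call parity: C − P = S·e^(−qT) − K·e^(−rT) = 163·0.9920 − 168·0.9861 = 161.6960 − 165.6648 = -3.9688
P = C − (C − P) = 9.23 − (-3.9688) = 13.1988

£13.20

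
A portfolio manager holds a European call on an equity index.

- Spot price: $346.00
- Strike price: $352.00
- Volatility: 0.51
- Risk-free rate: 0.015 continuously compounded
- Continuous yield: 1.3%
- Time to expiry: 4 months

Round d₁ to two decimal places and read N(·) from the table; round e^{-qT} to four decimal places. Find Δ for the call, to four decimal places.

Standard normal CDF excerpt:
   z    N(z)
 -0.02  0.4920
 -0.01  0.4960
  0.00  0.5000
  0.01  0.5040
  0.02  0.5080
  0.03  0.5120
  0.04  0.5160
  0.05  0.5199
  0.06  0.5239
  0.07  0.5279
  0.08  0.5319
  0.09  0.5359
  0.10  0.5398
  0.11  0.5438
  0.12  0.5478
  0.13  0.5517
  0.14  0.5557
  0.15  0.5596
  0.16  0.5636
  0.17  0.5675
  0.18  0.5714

0.5336

σ√T = 0.51·√0.3333 = 0.2944
d₁ = [ln(346/352) + (0.015 − 0.013 + ½·0.51²)·0.3333] / (σ√T) = (-0.0172 + 0.0440) / 0.2944 = 0.0911 ≈ 0.09
N(d₁) = N(0.09) = 0.5359
Δ_call = e^(−qT)·N(d₁) = 0.9957·0.5359 = 0.5336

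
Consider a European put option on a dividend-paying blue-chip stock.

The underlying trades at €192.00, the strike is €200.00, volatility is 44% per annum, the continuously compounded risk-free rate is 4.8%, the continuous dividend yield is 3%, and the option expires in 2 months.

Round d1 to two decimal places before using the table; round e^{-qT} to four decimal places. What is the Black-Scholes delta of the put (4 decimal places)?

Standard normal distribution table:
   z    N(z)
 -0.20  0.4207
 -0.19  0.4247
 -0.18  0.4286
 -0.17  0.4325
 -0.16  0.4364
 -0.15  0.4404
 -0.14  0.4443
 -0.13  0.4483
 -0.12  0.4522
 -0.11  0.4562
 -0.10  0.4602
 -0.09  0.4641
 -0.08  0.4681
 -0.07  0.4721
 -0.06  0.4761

-0.5451

σ√T = 0.44·√0.1667 = 0.1796
d₁ = [ln(192/200) + (0.048 − 0.03 + 0.44²/2)·0.1667] / 0.1796 = [-0.0408 + 0.0191] / 0.1796 = -0.1207 ≈ -0.12
N(d₁) = N(-0.12) = 0.4522
Δ_put = e^(−qT)·(N(d₁) − 1) = 0.9950·(0.4522 − 1) = -0.5451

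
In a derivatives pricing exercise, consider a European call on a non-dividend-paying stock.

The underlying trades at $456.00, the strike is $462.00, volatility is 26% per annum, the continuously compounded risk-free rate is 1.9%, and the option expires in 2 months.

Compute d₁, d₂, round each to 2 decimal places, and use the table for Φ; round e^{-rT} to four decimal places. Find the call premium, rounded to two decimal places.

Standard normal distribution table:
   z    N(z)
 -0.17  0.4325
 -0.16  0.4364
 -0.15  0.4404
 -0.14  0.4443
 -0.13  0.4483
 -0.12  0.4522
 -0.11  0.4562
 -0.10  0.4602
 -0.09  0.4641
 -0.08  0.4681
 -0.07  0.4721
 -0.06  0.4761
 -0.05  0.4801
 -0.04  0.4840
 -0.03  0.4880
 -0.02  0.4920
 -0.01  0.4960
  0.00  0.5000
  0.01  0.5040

T = 0.1667;  σ√T = 0.1061
d₁ = [ln(456/462) + (0.019 + 0.26²/2)·0.1667] / 0.1061 = [-0.0131 + 0.0088] / 0.1061 = -0.0402 which rounds to -0.04
d₂ = d₁ − σ√T = -0.0402 − 0.1061 = -0.1464 which rounds to -0.15
e^(−rT) = e^(−0.019·0.1667) = 0.9968
N(d₁) = N(-0.04) = 0.4840;  N(d₂) = N(-0.15) = 0.4404
C = 456·0.4840 − 462·0.9968·0.4404 = 220.7040 − 202.8137 = 17.8903

$17.89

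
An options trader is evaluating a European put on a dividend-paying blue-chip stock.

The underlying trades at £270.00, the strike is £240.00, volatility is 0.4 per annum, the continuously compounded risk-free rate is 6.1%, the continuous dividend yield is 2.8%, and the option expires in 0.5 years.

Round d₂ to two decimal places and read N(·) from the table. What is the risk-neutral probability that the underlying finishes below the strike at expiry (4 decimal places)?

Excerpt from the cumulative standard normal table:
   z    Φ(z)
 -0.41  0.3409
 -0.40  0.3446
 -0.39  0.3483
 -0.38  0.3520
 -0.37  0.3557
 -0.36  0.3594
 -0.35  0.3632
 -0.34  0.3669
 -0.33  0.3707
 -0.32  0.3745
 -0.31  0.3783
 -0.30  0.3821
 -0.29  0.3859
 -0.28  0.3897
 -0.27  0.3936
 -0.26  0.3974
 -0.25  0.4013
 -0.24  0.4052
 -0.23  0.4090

0.3707

T = 0.5;  σ√T = 0.2828
ln(S/K) + (r − q + σ²/2)T = ln(270/240) + (0.061 − 0.028 + 0.4²/2)·0.5 = 0.1178 + 0.0565 = 0.1743
d₁ = 0.1743 / 0.2828 = 0.6162 ≈ 0.62
d₂ = d₁ − σ√T = 0.6162 − 0.2828 = 0.3333 ≈ 0.33
Risk-neutral Pr[S_T < K] = N(−d₂) = N(-0.33) = 0.3707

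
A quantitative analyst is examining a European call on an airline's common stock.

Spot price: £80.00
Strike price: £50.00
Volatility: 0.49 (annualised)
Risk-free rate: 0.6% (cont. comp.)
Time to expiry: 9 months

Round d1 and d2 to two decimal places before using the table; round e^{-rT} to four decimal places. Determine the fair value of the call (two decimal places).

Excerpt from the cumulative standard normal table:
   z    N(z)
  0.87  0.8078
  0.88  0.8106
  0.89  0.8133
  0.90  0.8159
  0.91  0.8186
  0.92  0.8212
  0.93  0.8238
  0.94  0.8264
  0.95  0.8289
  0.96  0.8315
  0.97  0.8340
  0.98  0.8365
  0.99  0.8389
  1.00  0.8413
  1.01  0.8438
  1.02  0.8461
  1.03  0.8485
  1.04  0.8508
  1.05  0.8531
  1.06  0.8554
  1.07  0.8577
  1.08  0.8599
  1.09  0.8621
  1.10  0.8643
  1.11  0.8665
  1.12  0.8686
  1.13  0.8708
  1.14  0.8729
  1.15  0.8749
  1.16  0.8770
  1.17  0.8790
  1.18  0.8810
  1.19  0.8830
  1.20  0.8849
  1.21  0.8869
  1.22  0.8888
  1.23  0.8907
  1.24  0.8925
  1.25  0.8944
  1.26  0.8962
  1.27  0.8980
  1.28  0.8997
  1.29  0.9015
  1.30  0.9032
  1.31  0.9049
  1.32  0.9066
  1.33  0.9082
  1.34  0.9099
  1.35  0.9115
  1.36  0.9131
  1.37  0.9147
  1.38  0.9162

σ√T = 0.49·√0.75 = 0.4244
d₁ = [ln(80/50) + (0.006 + 0.49²/2)·0.75] / 0.4244 = [0.4700 + 0.0945] / 0.4244 = 1.3304 ⇒ 1.33
d₂ = d₁ − σ√T = 1.3304 − 0.4244 = 0.9060 ⇒ 0.91
exp(−rT) = exp(−0.006·0.75) = 0.9955
C = 80·N(1.33) − 50·0.9955·N(0.91) = 80·0.9082 − 50·0.9955·0.8186 = 72.6560 − 40.7458 = 31.9102

£31.91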